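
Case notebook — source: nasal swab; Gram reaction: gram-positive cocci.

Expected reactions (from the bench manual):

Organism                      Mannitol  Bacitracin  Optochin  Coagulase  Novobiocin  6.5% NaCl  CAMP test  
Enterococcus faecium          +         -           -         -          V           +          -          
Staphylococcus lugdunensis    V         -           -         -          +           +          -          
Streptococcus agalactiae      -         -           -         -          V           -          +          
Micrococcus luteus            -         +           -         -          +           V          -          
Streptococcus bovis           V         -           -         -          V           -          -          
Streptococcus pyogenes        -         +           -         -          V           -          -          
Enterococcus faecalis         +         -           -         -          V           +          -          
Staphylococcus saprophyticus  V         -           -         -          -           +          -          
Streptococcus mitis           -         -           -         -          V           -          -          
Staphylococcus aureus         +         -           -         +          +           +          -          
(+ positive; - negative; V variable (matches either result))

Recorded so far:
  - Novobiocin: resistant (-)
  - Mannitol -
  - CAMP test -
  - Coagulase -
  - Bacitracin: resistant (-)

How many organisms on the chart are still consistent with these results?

CAMP test -: excludes Streptococcus agalactiae — 9 left.
Mannitol -: excludes Enterococcus faecium, Enterococcus faecalis, Staphylococcus aureus — 6 left.
Novobiocin -: excludes Staphylococcus lugdunensis, Micrococcus luteus — 4 left.
Coagulase -: all 4 remaining candidates are consistent.
Bacitracin -: excludes Streptococcus pyogenes — 3 left.
Still consistent: Staphylococcus saprophyticus, Streptococcus bovis, Streptococcus mitis.

3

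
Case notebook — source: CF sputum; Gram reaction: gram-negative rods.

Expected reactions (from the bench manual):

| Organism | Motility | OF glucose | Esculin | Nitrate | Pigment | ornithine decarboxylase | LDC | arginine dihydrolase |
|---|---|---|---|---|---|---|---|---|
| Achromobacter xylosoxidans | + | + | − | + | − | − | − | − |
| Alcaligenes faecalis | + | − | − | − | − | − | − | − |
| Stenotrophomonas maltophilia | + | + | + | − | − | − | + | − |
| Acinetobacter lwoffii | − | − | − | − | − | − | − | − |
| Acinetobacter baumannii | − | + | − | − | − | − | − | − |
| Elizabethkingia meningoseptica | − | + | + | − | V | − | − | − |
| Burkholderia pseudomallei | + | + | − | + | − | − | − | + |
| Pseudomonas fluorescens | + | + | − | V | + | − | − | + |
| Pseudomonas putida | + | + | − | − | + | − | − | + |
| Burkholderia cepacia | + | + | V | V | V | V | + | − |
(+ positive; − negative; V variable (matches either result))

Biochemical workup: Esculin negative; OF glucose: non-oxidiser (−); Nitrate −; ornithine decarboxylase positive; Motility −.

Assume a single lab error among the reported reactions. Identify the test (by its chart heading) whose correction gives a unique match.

As reported, no row in the chart matches all 5 reactions.
Reversing OF glucose → still no organism matches.
Reversing ornithine decarboxylase (to −) → unique match: Acinetobacter lwoffii.
Reversing Esculin → still no organism matches.
Reversing Motility → still no organism matches.
Reversing Nitrate → still no organism matches.

ornithine decarboxylase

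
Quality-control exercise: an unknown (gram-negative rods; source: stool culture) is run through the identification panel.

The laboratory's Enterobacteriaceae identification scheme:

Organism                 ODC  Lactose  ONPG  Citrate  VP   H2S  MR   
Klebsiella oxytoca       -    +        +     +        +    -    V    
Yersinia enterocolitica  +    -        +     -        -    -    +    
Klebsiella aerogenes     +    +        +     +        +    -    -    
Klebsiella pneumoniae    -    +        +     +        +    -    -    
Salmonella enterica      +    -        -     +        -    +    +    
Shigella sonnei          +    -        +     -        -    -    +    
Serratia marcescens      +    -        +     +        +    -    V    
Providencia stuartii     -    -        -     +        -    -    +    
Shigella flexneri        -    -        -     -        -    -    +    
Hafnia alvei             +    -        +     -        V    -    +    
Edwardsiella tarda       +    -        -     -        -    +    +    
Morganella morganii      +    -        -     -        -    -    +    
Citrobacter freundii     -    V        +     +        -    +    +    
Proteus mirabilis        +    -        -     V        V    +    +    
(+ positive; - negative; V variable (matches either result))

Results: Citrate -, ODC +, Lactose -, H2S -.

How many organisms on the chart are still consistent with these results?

4

Lactose -: excludes Klebsiella oxytoca, Klebsiella aerogenes, Klebsiella pneumoniae — 11 left.
Citrate -: excludes Salmonella enterica, Serratia marcescens, Providencia stuartii, Citrobacter freundii — 7 left.
H2S -: excludes Edwardsiella tarda, Proteus mirabilis — 5 left.
ODC +: excludes Shigella flexneri — 4 left.
Still consistent: Hafnia alvei, Morganella morganii, Shigella sonnei, Yersinia enterocolitica.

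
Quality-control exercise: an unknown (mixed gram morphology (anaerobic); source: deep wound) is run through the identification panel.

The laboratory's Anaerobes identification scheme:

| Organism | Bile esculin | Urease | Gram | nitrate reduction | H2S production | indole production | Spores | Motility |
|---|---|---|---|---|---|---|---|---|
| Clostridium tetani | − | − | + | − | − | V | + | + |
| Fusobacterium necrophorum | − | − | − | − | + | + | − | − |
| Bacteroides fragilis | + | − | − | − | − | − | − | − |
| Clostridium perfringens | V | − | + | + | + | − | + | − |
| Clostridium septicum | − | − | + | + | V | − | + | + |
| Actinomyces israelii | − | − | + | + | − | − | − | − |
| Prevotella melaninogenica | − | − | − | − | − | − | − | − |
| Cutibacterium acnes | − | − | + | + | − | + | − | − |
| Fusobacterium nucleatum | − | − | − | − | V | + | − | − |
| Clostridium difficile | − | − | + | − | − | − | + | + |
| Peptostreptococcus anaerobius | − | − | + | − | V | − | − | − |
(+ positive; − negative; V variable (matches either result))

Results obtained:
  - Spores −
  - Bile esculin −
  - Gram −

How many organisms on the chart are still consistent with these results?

Bile esculin −: excludes Bacteroides fragilis — 10 left.
Gram −: excludes 7 organisms — 3 left.
Spores −: all 3 remaining candidates are consistent.
Still consistent: Fusobacterium necrophorum, Fusobacterium nucleatum, Prevotella melaninogenica.

3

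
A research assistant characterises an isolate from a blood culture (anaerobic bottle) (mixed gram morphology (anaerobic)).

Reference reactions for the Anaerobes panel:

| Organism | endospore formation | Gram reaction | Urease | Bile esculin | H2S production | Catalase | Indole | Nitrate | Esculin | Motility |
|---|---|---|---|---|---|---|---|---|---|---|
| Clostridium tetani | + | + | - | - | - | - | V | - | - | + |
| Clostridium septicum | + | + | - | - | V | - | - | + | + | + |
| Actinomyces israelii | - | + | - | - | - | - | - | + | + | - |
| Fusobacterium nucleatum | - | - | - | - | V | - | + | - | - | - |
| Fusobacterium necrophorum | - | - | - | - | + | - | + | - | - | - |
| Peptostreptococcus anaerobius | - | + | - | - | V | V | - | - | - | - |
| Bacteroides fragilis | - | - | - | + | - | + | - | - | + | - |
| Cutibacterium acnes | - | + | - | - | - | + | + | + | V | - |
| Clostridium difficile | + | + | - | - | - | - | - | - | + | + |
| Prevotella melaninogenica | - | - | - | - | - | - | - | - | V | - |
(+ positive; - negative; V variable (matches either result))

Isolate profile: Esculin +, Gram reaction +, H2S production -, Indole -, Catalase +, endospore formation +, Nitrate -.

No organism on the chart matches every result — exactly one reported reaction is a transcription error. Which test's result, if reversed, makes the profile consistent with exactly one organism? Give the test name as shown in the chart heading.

As reported, no row in the chart matches all 7 reactions.
Reversing Esculin → still no organism matches.
Reversing H2S production → still no organism matches.
Reversing Catalase (to -) → unique match: Clostridium difficile.
Reversing endospore formation → still no organism matches.
Reversing Nitrate → still no organism matches.
Reversing Indole → still no organism matches.
Reversing Gram reaction → still no organism matches.

Catalase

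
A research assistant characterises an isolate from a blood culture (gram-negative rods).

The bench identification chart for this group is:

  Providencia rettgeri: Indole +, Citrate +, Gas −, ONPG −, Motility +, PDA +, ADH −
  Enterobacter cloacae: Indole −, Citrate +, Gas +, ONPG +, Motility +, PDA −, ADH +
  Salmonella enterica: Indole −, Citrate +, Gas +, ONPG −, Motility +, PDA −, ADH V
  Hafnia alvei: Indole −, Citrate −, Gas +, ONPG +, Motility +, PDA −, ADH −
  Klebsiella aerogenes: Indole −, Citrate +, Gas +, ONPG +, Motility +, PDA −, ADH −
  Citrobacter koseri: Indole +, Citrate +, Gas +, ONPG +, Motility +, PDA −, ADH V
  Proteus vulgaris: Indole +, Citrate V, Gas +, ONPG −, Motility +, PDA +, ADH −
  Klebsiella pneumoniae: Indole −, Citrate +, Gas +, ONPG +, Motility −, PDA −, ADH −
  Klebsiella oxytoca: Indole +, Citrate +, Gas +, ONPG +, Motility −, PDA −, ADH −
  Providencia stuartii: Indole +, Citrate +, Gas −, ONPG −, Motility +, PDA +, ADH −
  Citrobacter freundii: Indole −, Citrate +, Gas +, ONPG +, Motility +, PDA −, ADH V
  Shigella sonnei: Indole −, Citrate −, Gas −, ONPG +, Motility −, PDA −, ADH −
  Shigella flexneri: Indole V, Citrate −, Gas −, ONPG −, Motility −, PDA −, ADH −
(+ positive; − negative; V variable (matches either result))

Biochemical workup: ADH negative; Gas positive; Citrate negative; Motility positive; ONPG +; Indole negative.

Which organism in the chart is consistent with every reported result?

Indole −: excludes 5 organisms — 8 left.
ONPG +: excludes Salmonella enterica, Shigella flexneri — 6 left.
Gas +: excludes Shigella sonnei — 5 left.
Citrate −: excludes Enterobacter cloacae, Klebsiella aerogenes, Klebsiella pneumoniae, Citrobacter freundii — 1 left.
ADH −: the one remaining candidate is consistent.
Motility +: the one remaining candidate is consistent.

Hafnia alvei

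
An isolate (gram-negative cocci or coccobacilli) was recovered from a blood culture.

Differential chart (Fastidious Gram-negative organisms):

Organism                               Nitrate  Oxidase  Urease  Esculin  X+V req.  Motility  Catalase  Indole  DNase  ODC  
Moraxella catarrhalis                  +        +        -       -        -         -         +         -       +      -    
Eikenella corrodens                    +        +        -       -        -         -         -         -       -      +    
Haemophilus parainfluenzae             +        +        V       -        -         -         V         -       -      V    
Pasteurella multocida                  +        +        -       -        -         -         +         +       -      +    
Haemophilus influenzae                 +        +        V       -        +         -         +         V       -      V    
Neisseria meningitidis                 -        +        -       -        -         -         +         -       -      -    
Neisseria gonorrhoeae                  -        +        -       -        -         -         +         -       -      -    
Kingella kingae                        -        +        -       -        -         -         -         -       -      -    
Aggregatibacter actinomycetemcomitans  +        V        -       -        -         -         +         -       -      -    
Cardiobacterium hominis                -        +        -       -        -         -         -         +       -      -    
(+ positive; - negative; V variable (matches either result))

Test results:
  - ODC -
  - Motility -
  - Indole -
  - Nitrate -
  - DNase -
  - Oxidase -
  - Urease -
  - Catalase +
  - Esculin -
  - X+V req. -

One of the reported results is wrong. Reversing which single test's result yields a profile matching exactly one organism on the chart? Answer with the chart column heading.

As reported, no row in the chart matches all 10 reactions.
Reversing DNase → still no organism matches.
Reversing Indole → still no organism matches.
Reversing Motility → still no organism matches.
Reversing Catalase → still no organism matches.
Reversing Esculin → still no organism matches.
Reversing Urease → still no organism matches.
Reversing Nitrate (to +) → unique match: Aggregatibacter actinomycetemcomitans.
Reversing ODC → still no organism matches.
Reversing Oxidase → 2 organisms match (not unique).
Reversing X+V req. → still no organism matches.

Nitrate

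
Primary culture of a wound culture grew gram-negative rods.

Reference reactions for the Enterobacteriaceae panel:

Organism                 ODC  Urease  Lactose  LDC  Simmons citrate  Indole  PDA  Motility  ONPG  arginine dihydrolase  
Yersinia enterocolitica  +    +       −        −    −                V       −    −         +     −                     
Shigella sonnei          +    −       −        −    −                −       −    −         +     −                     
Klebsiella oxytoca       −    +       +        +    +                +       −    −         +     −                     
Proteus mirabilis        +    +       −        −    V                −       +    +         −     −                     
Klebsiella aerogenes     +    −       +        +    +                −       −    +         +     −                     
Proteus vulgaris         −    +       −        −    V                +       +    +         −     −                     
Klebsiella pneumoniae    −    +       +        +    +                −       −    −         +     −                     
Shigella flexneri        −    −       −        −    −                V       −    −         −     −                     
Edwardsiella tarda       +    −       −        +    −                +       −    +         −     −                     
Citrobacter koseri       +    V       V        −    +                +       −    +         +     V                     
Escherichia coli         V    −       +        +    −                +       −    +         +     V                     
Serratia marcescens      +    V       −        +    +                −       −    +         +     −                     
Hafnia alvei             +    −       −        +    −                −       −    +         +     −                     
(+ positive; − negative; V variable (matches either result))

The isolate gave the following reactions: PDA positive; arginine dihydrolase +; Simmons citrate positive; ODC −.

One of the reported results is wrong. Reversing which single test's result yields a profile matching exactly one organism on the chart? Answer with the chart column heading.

arginine dihydrolase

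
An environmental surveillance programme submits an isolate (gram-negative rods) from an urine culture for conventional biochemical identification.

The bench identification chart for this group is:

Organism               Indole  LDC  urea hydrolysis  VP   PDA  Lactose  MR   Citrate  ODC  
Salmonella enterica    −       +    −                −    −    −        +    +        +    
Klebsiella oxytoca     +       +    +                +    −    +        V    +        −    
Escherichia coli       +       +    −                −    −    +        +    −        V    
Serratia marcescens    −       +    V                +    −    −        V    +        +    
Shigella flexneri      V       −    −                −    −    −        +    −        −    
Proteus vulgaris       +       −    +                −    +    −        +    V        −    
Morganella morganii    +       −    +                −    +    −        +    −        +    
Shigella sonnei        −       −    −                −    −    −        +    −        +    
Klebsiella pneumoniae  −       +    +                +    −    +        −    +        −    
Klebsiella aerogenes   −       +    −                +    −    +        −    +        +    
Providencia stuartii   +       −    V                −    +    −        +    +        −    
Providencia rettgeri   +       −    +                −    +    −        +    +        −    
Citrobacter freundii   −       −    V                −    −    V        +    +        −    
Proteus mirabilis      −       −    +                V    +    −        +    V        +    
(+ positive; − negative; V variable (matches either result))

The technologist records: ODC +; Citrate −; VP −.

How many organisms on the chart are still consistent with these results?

4

ODC +: excludes 7 organisms — 7 left.
VP −: excludes Serratia marcescens, Klebsiella aerogenes — 5 left.
Citrate −: excludes Salmonella enterica — 4 left.
Still consistent: Escherichia coli, Morganella morganii, Proteus mirabilis, Shigella sonnei.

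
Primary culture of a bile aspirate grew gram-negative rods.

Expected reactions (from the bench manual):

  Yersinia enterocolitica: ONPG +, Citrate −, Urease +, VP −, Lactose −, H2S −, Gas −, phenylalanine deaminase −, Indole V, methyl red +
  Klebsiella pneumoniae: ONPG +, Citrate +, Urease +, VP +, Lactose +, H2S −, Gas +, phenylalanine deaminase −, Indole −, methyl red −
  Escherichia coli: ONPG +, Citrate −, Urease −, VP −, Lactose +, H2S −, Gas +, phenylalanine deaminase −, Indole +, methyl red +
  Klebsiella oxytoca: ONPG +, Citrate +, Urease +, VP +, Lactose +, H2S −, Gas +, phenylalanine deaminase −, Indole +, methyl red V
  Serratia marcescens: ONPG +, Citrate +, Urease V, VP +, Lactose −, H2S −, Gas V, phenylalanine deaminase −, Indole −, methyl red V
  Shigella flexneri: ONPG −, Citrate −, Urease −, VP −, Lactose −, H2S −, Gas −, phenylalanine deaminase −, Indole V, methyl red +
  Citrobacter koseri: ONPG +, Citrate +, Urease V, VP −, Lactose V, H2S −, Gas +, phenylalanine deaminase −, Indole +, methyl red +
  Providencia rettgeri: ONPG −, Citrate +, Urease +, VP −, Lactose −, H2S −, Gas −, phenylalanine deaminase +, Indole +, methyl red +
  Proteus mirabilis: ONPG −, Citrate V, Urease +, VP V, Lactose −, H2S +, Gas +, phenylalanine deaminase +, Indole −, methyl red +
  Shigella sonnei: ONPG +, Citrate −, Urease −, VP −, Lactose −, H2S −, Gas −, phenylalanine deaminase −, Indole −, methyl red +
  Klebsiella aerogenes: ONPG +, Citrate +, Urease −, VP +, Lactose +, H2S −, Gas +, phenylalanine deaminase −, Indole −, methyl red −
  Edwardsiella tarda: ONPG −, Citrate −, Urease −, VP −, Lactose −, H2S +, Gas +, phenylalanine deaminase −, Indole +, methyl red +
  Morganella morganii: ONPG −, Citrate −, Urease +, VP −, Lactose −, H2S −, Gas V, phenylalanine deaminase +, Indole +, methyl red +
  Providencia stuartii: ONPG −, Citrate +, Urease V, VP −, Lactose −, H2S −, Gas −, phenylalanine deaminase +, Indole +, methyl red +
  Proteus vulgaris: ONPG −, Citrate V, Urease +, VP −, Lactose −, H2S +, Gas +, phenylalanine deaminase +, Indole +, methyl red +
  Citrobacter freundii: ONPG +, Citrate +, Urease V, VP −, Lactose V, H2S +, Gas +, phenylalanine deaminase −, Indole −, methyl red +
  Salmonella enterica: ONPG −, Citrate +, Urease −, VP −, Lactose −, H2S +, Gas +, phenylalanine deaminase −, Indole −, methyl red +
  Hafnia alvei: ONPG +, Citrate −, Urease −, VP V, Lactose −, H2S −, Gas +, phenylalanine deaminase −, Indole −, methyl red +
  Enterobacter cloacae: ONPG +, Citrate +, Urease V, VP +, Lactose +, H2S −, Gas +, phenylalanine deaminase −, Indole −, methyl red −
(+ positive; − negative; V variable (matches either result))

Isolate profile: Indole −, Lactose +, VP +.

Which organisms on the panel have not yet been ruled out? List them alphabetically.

Indole −: excludes 8 organisms — 11 left.
Lactose +: excludes 7 organisms — 4 left.
VP +: excludes Citrobacter freundii — 3 left.

Enterobacter cloacae, Klebsiella aerogenes, Klebsiella pneumoniae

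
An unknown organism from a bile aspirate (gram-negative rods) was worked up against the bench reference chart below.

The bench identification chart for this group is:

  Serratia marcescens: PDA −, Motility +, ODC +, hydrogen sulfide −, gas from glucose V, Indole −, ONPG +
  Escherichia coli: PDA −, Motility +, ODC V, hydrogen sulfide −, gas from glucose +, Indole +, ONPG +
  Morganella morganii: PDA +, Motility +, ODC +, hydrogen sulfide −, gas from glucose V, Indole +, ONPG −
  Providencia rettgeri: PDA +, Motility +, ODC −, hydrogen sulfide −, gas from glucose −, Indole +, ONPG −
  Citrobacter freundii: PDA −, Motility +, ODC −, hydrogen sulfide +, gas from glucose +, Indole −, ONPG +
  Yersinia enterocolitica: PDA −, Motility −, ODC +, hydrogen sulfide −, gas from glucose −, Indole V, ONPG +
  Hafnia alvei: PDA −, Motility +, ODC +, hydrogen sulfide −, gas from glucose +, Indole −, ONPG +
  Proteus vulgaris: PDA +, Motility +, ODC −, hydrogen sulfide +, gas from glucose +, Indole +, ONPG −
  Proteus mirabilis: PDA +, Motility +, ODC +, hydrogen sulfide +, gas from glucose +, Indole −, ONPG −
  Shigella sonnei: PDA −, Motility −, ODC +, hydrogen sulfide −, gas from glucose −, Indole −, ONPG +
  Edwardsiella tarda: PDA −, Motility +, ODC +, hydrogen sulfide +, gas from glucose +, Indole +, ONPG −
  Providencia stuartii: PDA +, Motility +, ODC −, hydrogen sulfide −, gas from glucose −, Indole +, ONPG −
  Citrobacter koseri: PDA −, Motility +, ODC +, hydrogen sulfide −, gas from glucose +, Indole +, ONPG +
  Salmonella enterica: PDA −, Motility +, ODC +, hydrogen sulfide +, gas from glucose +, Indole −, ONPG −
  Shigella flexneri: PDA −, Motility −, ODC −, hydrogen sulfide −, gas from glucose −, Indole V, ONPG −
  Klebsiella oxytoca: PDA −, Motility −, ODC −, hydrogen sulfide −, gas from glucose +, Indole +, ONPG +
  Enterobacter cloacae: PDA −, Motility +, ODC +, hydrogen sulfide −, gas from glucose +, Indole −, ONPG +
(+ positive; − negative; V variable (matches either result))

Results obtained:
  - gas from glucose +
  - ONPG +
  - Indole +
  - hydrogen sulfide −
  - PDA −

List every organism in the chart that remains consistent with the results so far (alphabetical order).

Citrobacter koseri, Escherichia coli, Klebsiella oxytoca

PDA −: excludes 5 organisms — 12 left.
gas from glucose +: excludes Yersinia enterocolitica, Shigella sonnei, Shigella flexneri — 9 left.
ONPG +: excludes Edwardsiella tarda, Salmonella enterica — 7 left.
hydrogen sulfide −: excludes Citrobacter freundii — 6 left.
Indole +: excludes Serratia marcescens, Hafnia alvei, Enterobacter cloacae — 3 left.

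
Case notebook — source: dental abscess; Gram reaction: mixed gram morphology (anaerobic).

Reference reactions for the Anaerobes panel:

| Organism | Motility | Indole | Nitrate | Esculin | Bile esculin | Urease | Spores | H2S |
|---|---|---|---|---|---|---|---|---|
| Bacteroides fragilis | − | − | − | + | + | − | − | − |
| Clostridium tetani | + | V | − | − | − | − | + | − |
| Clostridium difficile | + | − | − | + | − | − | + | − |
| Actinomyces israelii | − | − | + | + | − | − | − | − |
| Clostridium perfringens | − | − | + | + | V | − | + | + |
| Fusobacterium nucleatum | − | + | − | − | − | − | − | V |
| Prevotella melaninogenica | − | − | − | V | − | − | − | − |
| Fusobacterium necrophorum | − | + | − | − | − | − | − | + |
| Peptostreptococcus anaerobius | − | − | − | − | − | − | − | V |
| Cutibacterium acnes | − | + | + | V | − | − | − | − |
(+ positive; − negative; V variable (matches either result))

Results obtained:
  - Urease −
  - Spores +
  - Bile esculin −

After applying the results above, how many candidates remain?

3

Spores +: excludes 7 organisms — 3 left.
Urease −: all 3 remaining candidates are consistent.
Bile esculin −: all 3 remaining candidates are consistent.
Still consistent: Clostridium difficile, Clostridium perfringens, Clostridium tetani.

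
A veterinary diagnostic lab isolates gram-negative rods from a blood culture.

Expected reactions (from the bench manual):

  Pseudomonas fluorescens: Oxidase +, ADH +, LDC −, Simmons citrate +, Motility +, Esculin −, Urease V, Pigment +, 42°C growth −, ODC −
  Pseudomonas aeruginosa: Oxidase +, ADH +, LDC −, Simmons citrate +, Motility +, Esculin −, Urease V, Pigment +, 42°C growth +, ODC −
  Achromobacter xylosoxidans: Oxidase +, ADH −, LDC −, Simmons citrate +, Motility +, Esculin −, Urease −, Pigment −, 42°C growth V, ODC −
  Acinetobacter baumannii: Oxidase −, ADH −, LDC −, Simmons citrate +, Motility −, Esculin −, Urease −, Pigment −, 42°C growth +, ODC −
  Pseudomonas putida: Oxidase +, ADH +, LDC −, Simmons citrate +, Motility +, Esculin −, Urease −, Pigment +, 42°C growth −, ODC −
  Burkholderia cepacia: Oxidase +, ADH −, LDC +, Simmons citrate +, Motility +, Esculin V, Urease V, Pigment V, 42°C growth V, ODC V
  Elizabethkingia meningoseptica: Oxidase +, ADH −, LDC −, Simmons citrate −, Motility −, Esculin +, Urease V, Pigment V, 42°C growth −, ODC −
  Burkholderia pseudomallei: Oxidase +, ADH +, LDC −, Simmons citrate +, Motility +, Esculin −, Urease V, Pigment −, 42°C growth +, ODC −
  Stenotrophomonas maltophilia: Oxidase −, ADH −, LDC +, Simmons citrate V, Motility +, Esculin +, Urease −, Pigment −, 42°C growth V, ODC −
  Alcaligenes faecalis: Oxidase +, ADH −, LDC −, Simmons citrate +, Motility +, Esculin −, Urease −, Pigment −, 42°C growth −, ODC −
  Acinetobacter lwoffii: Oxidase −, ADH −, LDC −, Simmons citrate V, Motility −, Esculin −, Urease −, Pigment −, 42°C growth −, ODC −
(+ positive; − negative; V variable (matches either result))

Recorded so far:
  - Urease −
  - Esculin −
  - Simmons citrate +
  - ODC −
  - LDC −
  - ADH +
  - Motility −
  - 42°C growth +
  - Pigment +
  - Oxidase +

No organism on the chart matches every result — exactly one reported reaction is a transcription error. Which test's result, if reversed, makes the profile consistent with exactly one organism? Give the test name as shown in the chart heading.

Motility

As reported, no row in the chart matches all 10 reactions.
Reversing ADH → still no organism matches.
Reversing Urease → still no organism matches.
Reversing 42°C growth → still no organism matches.
Reversing Motility (to +) → unique match: Pseudomonas aeruginosa.
Reversing Esculin → still no organism matches.
Reversing LDC → still no organism matches.
Reversing Oxidase → still no organism matches.
Reversing ODC → still no organism matches.
Reversing Simmons citrate → still no organism matches.
Reversing Pigment → still no organism matches.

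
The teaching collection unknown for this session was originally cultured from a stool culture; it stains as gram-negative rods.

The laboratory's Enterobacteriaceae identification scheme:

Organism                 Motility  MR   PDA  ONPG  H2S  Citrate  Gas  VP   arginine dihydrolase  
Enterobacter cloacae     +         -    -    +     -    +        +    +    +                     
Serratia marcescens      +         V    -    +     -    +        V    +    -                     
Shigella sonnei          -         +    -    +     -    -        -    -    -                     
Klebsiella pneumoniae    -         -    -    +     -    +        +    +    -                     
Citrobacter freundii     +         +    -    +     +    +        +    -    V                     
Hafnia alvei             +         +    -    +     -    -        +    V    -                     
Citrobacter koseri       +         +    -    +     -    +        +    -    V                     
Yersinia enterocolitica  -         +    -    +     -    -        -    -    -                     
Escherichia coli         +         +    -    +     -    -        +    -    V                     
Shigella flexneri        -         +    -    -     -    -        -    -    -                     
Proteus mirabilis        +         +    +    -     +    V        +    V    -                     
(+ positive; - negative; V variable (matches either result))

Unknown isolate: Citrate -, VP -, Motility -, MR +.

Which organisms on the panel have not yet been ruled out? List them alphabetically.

Shigella flexneri, Shigella sonnei, Yersinia enterocolitica

Citrate -: excludes 5 organisms — 6 left.
MR +: all 6 remaining candidates are consistent.
VP -: all 6 remaining candidates are consistent.
Motility -: excludes Hafnia alvei, Escherichia coli, Proteus mirabilis — 3 left.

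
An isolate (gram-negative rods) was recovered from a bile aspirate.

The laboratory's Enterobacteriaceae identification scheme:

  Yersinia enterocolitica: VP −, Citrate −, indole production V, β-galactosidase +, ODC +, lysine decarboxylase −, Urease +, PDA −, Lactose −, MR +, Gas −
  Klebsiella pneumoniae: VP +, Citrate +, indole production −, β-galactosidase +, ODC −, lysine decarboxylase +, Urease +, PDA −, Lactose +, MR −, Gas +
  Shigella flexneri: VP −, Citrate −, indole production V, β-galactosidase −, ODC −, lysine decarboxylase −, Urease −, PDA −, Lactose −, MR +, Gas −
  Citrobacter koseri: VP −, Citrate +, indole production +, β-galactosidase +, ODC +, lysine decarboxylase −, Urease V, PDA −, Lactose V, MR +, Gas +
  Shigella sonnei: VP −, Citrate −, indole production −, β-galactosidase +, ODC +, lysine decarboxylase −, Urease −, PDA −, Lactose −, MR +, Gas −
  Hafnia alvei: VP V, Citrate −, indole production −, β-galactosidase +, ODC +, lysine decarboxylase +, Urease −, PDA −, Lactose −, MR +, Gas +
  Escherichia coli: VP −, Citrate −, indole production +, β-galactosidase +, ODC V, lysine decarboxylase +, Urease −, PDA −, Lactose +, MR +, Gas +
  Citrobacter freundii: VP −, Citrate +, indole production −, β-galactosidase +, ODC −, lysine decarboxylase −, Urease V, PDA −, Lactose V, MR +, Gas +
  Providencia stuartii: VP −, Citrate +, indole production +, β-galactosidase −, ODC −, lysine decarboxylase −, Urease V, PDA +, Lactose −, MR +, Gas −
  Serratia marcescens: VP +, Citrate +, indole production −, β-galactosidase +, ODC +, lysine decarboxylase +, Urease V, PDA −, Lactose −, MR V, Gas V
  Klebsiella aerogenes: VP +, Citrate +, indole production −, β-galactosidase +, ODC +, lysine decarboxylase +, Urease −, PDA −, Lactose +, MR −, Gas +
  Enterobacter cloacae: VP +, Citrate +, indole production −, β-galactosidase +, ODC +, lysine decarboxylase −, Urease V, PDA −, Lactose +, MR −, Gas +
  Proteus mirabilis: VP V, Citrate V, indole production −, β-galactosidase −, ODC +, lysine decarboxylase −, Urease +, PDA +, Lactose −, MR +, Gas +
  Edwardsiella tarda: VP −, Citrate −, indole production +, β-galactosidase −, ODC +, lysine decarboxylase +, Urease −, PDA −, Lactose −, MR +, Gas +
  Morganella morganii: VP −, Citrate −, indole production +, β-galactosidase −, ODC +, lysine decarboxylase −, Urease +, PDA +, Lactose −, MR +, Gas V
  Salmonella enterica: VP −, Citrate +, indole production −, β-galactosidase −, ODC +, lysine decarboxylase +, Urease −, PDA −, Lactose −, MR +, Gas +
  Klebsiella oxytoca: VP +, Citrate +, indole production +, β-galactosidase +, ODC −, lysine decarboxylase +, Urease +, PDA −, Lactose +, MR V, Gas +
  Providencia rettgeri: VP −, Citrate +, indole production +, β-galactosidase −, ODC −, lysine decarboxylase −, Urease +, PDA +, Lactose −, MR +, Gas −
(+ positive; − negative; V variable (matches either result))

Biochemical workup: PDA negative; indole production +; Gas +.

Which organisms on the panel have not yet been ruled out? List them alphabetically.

Citrobacter koseri, Edwardsiella tarda, Escherichia coli, Klebsiella oxytoca

indole production +: excludes 9 organisms — 9 left.
PDA −: excludes Providencia stuartii, Morganella morganii, Providencia rettgeri — 6 left.
Gas +: excludes Yersinia enterocolitica, Shigella flexneri — 4 left.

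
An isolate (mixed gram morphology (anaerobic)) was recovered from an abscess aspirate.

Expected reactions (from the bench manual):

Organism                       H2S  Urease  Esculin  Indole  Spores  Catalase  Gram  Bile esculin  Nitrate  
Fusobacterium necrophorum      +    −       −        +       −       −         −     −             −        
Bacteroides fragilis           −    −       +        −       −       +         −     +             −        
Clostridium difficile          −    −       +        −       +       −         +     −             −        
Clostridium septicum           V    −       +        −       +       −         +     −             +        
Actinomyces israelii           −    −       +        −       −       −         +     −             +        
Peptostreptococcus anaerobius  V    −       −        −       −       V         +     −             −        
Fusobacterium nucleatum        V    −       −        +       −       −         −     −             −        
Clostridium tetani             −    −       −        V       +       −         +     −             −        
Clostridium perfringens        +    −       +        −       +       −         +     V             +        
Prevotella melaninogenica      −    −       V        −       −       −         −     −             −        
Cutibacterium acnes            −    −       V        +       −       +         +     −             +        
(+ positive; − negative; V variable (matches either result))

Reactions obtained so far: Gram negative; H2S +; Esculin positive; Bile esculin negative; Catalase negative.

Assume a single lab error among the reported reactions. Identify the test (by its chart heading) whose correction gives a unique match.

H2S

As reported, no row in the chart matches all 5 reactions.
Reversing H2S (to −) → unique match: Prevotella melaninogenica.
Reversing Bile esculin → still no organism matches.
Reversing Catalase → still no organism matches.
Reversing Gram → 2 organisms match (not unique).
Reversing Esculin → 2 organisms match (not unique).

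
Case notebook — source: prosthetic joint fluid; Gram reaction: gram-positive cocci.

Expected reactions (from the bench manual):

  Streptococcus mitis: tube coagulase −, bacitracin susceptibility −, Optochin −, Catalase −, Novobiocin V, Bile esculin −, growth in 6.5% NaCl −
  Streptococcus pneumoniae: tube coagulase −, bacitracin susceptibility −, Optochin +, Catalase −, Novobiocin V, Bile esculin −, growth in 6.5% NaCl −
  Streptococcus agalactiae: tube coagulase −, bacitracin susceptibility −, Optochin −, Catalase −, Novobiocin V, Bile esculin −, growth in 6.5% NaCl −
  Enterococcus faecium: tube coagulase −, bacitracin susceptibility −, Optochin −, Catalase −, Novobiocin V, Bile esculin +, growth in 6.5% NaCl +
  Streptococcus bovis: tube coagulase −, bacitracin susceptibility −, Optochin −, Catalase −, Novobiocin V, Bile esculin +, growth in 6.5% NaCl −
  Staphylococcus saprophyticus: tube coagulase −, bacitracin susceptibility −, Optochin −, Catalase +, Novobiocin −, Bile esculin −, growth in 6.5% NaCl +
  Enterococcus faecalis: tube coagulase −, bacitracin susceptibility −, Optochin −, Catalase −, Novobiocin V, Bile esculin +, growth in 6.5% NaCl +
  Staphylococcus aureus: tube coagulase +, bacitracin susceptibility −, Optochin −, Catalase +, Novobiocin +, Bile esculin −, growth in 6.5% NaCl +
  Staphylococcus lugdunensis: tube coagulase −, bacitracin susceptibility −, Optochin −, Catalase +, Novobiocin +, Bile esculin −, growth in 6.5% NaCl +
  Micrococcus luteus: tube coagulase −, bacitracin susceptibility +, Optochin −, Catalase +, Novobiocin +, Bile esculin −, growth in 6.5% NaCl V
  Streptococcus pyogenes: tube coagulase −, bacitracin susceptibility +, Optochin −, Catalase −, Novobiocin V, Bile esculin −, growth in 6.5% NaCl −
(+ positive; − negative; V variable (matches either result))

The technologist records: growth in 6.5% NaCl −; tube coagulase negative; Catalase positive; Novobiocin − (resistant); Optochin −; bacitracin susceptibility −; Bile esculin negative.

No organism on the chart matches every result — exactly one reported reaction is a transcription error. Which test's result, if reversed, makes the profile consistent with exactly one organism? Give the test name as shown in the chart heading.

growth in 6.5% NaCl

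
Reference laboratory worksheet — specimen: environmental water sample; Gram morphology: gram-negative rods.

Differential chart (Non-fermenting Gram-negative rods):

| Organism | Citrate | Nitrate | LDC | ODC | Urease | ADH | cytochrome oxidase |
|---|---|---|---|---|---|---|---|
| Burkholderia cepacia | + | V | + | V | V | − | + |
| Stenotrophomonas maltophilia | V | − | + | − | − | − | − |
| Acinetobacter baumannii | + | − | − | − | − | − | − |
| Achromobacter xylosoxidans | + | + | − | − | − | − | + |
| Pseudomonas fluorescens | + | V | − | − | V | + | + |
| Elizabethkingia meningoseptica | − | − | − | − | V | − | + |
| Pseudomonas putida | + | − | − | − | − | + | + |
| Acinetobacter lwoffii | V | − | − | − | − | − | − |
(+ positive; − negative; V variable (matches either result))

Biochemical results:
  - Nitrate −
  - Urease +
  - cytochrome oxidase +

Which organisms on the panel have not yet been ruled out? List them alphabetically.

cytochrome oxidase +: excludes Stenotrophomonas maltophilia, Acinetobacter baumannii, Acinetobacter lwoffii — 5 left.
Urease +: excludes Achromobacter xylosoxidans, Pseudomonas putida — 3 left.
Nitrate −: all 3 remaining candidates are consistent.

Burkholderia cepacia, Elizabethkingia meningoseptica, Pseudomonas fluorescens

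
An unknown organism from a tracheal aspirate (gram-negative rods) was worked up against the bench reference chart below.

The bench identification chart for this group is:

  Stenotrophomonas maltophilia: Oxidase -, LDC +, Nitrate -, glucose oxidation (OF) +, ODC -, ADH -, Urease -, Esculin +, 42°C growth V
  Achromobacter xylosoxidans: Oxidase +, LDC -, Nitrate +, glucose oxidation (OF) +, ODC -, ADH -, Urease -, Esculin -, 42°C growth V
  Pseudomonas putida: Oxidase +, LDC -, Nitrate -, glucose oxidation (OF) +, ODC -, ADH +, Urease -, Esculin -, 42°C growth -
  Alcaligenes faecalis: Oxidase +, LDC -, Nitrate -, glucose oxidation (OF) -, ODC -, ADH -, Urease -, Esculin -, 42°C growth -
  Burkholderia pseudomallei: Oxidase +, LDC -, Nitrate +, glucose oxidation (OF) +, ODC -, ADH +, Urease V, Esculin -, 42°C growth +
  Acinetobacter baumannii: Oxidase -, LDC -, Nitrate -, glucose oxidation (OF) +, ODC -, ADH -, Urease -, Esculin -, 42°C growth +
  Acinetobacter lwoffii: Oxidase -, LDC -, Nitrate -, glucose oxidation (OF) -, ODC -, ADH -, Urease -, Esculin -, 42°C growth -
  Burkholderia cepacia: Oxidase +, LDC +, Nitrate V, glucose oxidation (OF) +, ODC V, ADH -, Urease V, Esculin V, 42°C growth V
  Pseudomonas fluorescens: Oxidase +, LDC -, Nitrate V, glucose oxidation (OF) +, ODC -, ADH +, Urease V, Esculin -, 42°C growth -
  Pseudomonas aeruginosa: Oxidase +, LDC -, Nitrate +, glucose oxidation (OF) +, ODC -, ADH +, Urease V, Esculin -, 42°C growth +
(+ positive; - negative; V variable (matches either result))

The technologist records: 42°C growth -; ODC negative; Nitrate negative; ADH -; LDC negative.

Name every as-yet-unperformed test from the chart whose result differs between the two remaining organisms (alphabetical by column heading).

Oxidase

Nitrate -: excludes Achromobacter xylosoxidans, Burkholderia pseudomallei, Pseudomonas aeruginosa — 7 left.
LDC -: excludes Stenotrophomonas maltophilia, Burkholderia cepacia — 5 left.
42°C growth -: excludes Acinetobacter baumannii — 4 left.
ODC -: all 4 remaining candidates are consistent.
ADH -: excludes Pseudomonas putida, Pseudomonas fluorescens — 2 left.
Two candidates remain: Acinetobacter lwoffii and Alcaligenes faecalis.
  Oxidase: Acinetobacter lwoffii -, Alcaligenes faecalis + — discriminates.
  glucose oxidation (OF): - vs - — same for both, does not separate.
  Urease: - vs - — same for both, does not separate.
  Esculin: - vs - — same for both, does not separate.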